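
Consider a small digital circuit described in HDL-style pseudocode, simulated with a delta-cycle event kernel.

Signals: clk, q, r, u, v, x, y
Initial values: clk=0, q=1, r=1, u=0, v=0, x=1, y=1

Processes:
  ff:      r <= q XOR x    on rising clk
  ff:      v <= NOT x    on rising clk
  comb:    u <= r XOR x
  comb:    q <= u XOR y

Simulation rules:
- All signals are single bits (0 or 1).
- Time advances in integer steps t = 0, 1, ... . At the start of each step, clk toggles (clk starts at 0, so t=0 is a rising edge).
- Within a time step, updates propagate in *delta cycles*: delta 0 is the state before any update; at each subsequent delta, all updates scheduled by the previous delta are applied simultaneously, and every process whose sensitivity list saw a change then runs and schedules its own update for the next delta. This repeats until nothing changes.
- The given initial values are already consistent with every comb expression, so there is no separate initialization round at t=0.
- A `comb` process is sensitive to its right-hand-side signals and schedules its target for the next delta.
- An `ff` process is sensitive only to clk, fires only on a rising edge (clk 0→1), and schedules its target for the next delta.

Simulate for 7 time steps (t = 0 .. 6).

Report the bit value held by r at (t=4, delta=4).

t=0 Δ0: v=0 q=1 r=1 clk=0 x=1 y=1 u=0
  Δ1: clk:0→1
  Δ2: r:1→0
  Δ3: u:0→1
  Δ4: q:1→0
  (4Δ to stable)
t=1 Δ0: v=0 q=0 r=0 clk=1 x=1 y=1 u=1
  Δ1: clk:1→0
  (1Δ to stable)
t=2 Δ0: v=0 q=0 r=0 clk=0 x=1 y=1 u=1
  Δ1: clk:0→1
  Δ2: r:0→1
  Δ3: u:1→0
  Δ4: q:0→1
  (4Δ to stable)
t=3 Δ0: v=0 q=1 r=1 clk=1 x=1 y=1 u=0
  Δ1: clk:1→0
  (1Δ to stable)
t=4 Δ0: v=0 q=1 r=1 clk=0 x=1 y=1 u=0
  Δ1: clk:0→1
  Δ2: r:1→0
  Δ3: u:0→1
  Δ4: q:1→0
  (4Δ to stable)
t=5 Δ0: v=0 q=0 r=0 clk=1 x=1 y=1 u=1
  Δ1: clk:1→0
  (1Δ to stable)
t=6 Δ0: v=0 q=0 r=0 clk=0 x=1 y=1 u=1
  Δ1: clk:0→1
  Δ2: r:0→1
  Δ3: u:1→0
  Δ4: q:0→1
  (4Δ to stable)

0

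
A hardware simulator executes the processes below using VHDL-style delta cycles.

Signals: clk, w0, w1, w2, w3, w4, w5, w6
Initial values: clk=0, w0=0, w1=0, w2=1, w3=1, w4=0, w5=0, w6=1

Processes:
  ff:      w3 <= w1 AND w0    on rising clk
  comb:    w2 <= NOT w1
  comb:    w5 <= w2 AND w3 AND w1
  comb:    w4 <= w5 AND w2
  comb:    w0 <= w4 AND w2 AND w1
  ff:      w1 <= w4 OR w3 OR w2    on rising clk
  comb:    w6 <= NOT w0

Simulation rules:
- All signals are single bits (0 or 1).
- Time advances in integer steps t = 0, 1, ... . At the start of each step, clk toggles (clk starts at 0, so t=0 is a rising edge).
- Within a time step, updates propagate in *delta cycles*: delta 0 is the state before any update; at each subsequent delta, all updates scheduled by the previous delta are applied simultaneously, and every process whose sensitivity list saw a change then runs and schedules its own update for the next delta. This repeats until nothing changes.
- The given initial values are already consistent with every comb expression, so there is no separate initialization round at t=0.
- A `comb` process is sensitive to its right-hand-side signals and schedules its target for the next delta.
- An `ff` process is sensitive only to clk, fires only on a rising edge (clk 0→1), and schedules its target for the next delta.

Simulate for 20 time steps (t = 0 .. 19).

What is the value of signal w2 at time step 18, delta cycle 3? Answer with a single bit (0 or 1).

t0.Δ0 w1=0 w5=0 w6=1 clk=0 w0=0 w4=0 w3=1 w2=1
t0.Δ1 w1=0 w5=0 w6=1 clk=1 w0=0 w4=0 w3=1 w2=1
t0.Δ2 w1=1 w5=0 w6=1 clk=1 w0=0 w4=0 w3=0 w2=1
t0.Δ3 w1=1 w5=0 w6=1 clk=1 w0=0 w4=0 w3=0 w2=0
t1.Δ0 w1=1 w5=0 w6=1 clk=1 w0=0 w4=0 w3=0 w2=0
t1.Δ1 w1=1 w5=0 w6=1 clk=0 w0=0 w4=0 w3=0 w2=0
t2.Δ0 w1=1 w5=0 w6=1 clk=0 w0=0 w4=0 w3=0 w2=0
t2.Δ1 w1=1 w5=0 w6=1 clk=1 w0=0 w4=0 w3=0 w2=0
t2.Δ2 w1=0 w5=0 w6=1 clk=1 w0=0 w4=0 w3=0 w2=0
t2.Δ3 w1=0 w5=0 w6=1 clk=1 w0=0 w4=0 w3=0 w2=1
t3.Δ0 w1=0 w5=0 w6=1 clk=1 w0=0 w4=0 w3=0 w2=1
t3.Δ1 w1=0 w5=0 w6=1 clk=0 w0=0 w4=0 w3=0 w2=1
t4.Δ0 w1=0 w5=0 w6=1 clk=0 w0=0 w4=0 w3=0 w2=1
t4.Δ1 w1=0 w5=0 w6=1 clk=1 w0=0 w4=0 w3=0 w2=1
t4.Δ2 w1=1 w5=0 w6=1 clk=1 w0=0 w4=0 w3=0 w2=1
t4.Δ3 w1=1 w5=0 w6=1 clk=1 w0=0 w4=0 w3=0 w2=0
t5.Δ0 w1=1 w5=0 w6=1 clk=1 w0=0 w4=0 w3=0 w2=0
t5.Δ1 w1=1 w5=0 w6=1 clk=0 w0=0 w4=0 w3=0 w2=0
t6.Δ0 w1=1 w5=0 w6=1 clk=0 w0=0 w4=0 w3=0 w2=0
t6.Δ1 w1=1 w5=0 w6=1 clk=1 w0=0 w4=0 w3=0 w2=0
t6.Δ2 w1=0 w5=0 w6=1 clk=1 w0=0 w4=0 w3=0 w2=0
t6.Δ3 w1=0 w5=0 w6=1 clk=1 w0=0 w4=0 w3=0 w2=1
t7.Δ0 w1=0 w5=0 w6=1 clk=1 w0=0 w4=0 w3=0 w2=1
t7.Δ1 w1=0 w5=0 w6=1 clk=0 w0=0 w4=0 w3=0 w2=1
t8.Δ0 w1=0 w5=0 w6=1 clk=0 w0=0 w4=0 w3=0 w2=1
t8.Δ1 w1=0 w5=0 w6=1 clk=1 w0=0 w4=0 w3=0 w2=1
t8.Δ2 w1=1 w5=0 w6=1 clk=1 w0=0 w4=0 w3=0 w2=1
t8.Δ3 w1=1 w5=0 w6=1 clk=1 w0=0 w4=0 w3=0 w2=0
t9.Δ0 w1=1 w5=0 w6=1 clk=1 w0=0 w4=0 w3=0 w2=0
t9.Δ1 w1=1 w5=0 w6=1 clk=0 w0=0 w4=0 w3=0 w2=0
t10.Δ0 w1=1 w5=0 w6=1 clk=0 w0=0 w4=0 w3=0 w2=0
t10.Δ1 w1=1 w5=0 w6=1 clk=1 w0=0 w4=0 w3=0 w2=0
t10.Δ2 w1=0 w5=0 w6=1 clk=1 w0=0 w4=0 w3=0 w2=0
t10.Δ3 w1=0 w5=0 w6=1 clk=1 w0=0 w4=0 w3=0 w2=1
t11.Δ0 w1=0 w5=0 w6=1 clk=1 w0=0 w4=0 w3=0 w2=1
t11.Δ1 w1=0 w5=0 w6=1 clk=0 w0=0 w4=0 w3=0 w2=1
t12.Δ0 w1=0 w5=0 w6=1 clk=0 w0=0 w4=0 w3=0 w2=1
t12.Δ1 w1=0 w5=0 w6=1 clk=1 w0=0 w4=0 w3=0 w2=1
t12.Δ2 w1=1 w5=0 w6=1 clk=1 w0=0 w4=0 w3=0 w2=1
t12.Δ3 w1=1 w5=0 w6=1 clk=1 w0=0 w4=0 w3=0 w2=0
t13.Δ0 w1=1 w5=0 w6=1 clk=1 w0=0 w4=0 w3=0 w2=0
t13.Δ1 w1=1 w5=0 w6=1 clk=0 w0=0 w4=0 w3=0 w2=0
t14.Δ0 w1=1 w5=0 w6=1 clk=0 w0=0 w4=0 w3=0 w2=0
t14.Δ1 w1=1 w5=0 w6=1 clk=1 w0=0 w4=0 w3=0 w2=0
t14.Δ2 w1=0 w5=0 w6=1 clk=1 w0=0 w4=0 w3=0 w2=0
t14.Δ3 w1=0 w5=0 w6=1 clk=1 w0=0 w4=0 w3=0 w2=1
t15.Δ0 w1=0 w5=0 w6=1 clk=1 w0=0 w4=0 w3=0 w2=1
t15.Δ1 w1=0 w5=0 w6=1 clk=0 w0=0 w4=0 w3=0 w2=1
t16.Δ0 w1=0 w5=0 w6=1 clk=0 w0=0 w4=0 w3=0 w2=1
t16.Δ1 w1=0 w5=0 w6=1 clk=1 w0=0 w4=0 w3=0 w2=1
t16.Δ2 w1=1 w5=0 w6=1 clk=1 w0=0 w4=0 w3=0 w2=1
t16.Δ3 w1=1 w5=0 w6=1 clk=1 w0=0 w4=0 w3=0 w2=0
t17.Δ0 w1=1 w5=0 w6=1 clk=1 w0=0 w4=0 w3=0 w2=0
t17.Δ1 w1=1 w5=0 w6=1 clk=0 w0=0 w4=0 w3=0 w2=0
t18.Δ0 w1=1 w5=0 w6=1 clk=0 w0=0 w4=0 w3=0 w2=0
t18.Δ1 w1=1 w5=0 w6=1 clk=1 w0=0 w4=0 w3=0 w2=0
t18.Δ2 w1=0 w5=0 w6=1 clk=1 w0=0 w4=0 w3=0 w2=0
t18.Δ3 w1=0 w5=0 w6=1 clk=1 w0=0 w4=0 w3=0 w2=1
t19.Δ0 w1=0 w5=0 w6=1 clk=1 w0=0 w4=0 w3=0 w2=1
t19.Δ1 w1=0 w5=0 w6=1 clk=0 w0=0 w4=0 w3=0 w2=1

1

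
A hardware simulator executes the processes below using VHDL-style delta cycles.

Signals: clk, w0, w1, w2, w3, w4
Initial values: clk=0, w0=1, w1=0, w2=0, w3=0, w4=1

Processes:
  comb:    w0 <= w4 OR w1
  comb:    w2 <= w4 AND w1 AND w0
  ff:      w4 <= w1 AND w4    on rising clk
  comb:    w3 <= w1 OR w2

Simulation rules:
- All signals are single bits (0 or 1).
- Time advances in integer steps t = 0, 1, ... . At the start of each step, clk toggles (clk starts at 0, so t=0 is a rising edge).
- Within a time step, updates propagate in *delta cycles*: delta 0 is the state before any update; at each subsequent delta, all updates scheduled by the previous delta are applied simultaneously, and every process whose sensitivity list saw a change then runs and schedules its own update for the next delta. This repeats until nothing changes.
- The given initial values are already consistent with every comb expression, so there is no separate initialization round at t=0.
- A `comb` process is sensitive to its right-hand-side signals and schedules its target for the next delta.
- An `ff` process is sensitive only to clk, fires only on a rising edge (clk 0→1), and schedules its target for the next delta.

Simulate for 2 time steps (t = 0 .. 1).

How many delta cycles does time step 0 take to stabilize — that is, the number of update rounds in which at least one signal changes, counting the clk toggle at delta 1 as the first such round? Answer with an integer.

3

[bits: w2,w1,clk,w4,w3,w0]
t=0: Δ0=000101 Δ1=001101 Δ2=001001 Δ3=001000 | 3Δ
t=1: Δ0=001000 Δ1=000000 | 1Δ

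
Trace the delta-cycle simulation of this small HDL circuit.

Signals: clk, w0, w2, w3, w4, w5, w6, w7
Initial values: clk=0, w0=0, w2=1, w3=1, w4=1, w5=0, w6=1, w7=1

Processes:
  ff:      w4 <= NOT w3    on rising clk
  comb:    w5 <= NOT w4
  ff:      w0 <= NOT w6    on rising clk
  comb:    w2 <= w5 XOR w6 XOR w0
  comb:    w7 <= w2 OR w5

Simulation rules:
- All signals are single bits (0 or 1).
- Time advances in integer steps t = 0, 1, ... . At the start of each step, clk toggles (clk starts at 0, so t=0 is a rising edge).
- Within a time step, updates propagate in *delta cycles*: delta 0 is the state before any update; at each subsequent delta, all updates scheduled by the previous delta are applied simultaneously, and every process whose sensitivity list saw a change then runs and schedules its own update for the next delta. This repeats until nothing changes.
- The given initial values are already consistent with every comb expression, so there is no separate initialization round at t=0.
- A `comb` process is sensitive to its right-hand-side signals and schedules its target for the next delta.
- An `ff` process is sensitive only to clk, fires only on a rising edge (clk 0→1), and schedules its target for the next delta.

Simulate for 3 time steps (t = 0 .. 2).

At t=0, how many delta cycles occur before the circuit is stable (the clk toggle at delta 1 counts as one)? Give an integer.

[bits: w6,w7,w5,w0,w3,clk,w2,w4]
t=0: Δ0=11001011 Δ1=11001111 Δ2=11001110 Δ3=11101110 Δ4=11101100 | 4Δ
t=1: Δ0=11101100 Δ1=11101000 | 1Δ
t=2: Δ0=11101000 Δ1=11101100 | 1Δ

4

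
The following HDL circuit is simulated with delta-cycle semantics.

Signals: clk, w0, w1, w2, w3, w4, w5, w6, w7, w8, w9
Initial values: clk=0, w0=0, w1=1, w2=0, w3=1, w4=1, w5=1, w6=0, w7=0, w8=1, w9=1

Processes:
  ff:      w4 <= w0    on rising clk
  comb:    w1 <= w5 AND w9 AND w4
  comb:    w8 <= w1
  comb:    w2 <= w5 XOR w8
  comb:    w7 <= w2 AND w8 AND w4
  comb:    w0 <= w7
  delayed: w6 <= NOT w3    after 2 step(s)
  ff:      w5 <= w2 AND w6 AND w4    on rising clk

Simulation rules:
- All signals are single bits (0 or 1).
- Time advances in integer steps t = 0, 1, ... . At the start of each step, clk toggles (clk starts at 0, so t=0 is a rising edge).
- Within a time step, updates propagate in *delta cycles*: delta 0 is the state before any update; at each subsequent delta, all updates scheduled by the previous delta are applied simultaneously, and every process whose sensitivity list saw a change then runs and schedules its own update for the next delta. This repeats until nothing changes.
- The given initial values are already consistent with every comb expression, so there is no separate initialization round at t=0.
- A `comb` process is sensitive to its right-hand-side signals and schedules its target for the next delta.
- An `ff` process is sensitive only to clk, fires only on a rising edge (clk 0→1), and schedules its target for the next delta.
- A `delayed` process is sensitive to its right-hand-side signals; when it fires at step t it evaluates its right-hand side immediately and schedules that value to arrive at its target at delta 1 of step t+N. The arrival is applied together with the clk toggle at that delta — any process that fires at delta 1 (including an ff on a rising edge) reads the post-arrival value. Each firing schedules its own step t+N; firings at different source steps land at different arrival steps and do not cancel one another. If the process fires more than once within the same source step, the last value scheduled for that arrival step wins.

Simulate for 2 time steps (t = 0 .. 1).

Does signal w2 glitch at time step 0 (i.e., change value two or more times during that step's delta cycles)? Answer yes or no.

[bits: w4,w1,w0,w6,w2,w9,clk,w3,w5,w7,w8]
t=0: Δ0=11000101101 Δ1=11000111101 Δ2=01000111001 Δ3=00001111001 Δ4=00001111000 Δ5=00000111000 | 5Δ
t=1: Δ0=00000111000 Δ1=00000101000 | 1Δ

yes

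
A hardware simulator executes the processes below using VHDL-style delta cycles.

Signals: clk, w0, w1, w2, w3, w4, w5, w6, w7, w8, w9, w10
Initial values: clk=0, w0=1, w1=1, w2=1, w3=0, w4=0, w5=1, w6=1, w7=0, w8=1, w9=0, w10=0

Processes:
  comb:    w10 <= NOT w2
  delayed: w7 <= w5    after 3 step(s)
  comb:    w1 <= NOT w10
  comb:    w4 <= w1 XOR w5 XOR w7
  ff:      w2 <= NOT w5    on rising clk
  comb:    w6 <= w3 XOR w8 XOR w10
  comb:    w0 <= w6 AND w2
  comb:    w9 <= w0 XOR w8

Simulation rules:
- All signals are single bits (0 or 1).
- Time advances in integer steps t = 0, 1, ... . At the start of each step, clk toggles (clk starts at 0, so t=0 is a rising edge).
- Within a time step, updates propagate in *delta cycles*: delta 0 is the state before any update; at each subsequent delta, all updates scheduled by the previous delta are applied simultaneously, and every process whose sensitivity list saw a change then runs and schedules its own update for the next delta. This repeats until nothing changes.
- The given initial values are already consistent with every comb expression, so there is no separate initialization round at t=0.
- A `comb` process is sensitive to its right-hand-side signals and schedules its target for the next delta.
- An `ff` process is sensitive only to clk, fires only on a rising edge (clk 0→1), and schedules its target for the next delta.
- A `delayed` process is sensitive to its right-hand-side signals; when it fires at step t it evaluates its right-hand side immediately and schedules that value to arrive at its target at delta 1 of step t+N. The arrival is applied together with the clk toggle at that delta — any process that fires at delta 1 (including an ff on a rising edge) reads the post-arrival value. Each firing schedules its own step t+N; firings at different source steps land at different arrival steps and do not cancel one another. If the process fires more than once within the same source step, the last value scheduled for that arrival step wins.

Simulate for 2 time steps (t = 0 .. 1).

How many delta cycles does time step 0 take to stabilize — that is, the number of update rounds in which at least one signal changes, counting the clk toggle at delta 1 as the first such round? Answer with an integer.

5

t=0 Δ0: clk=0 w5=1 w6=1 w4=0 w8=1 w0=1 w10=0 w7=0 w3=0 w2=1 w9=0 w1=1
  Δ1: clk:0→1
  Δ2: w2:1→0
  Δ3: w0:1→0, w10:0→1
  Δ4: w6:1→0, w9:0→1, w1:1→0
  Δ5: w4:0→1
  (5Δ to stable)
t=1 Δ0: clk=1 w5=1 w6=0 w4=1 w8=1 w0=0 w10=1 w7=0 w3=0 w2=0 w9=1 w1=0
  Δ1: clk:1→0
  (1Δ to stable)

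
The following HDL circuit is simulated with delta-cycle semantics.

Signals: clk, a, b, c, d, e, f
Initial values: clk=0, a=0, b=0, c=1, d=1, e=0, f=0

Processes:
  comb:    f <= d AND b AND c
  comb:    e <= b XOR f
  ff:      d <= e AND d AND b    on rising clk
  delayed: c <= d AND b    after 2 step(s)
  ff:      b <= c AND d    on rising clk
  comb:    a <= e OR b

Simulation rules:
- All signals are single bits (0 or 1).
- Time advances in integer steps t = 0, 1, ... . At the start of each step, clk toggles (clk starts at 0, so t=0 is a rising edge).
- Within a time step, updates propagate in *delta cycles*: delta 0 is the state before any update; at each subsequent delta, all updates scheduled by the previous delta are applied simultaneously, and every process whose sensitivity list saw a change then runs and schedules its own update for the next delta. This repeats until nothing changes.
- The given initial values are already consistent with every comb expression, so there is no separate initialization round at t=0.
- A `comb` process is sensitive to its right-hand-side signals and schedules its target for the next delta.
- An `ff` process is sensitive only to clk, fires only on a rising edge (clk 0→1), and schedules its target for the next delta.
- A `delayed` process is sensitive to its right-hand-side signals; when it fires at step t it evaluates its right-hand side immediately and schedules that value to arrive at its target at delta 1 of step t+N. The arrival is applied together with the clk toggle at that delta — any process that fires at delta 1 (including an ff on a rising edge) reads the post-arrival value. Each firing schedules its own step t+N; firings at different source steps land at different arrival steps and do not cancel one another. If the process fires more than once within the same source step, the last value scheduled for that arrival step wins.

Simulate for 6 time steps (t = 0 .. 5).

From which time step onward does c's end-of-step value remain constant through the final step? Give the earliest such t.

2

t=0 Δ0: f=0 a=0 d=1 b=0 e=0 c=1 clk=0
  Δ1: clk:0→1
  Δ2: d:1→0, b:0→1
  Δ3: a:0→1, e:0→1
  (3Δ to stable)
t=1 Δ0: f=0 a=1 d=0 b=1 e=1 c=1 clk=1
  Δ1: clk:1→0
  (1Δ to stable)
t=2 Δ0: f=0 a=1 d=0 b=1 e=1 c=1 clk=0
  Δ1: c:1→0, clk:0→1
  Δ2: b:1→0
  Δ3: e:1→0
  Δ4: a:1→0
  (4Δ to stable)
t=3 Δ0: f=0 a=0 d=0 b=0 e=0 c=0 clk=1
  Δ1: clk:1→0
  (1Δ to stable)
t=4 Δ0: f=0 a=0 d=0 b=0 e=0 c=0 clk=0
  Δ1: clk:0→1
  (1Δ to stable)
t=5 Δ0: f=0 a=0 d=0 b=0 e=0 c=0 clk=1
  Δ1: clk:1→0
  (1Δ to stable)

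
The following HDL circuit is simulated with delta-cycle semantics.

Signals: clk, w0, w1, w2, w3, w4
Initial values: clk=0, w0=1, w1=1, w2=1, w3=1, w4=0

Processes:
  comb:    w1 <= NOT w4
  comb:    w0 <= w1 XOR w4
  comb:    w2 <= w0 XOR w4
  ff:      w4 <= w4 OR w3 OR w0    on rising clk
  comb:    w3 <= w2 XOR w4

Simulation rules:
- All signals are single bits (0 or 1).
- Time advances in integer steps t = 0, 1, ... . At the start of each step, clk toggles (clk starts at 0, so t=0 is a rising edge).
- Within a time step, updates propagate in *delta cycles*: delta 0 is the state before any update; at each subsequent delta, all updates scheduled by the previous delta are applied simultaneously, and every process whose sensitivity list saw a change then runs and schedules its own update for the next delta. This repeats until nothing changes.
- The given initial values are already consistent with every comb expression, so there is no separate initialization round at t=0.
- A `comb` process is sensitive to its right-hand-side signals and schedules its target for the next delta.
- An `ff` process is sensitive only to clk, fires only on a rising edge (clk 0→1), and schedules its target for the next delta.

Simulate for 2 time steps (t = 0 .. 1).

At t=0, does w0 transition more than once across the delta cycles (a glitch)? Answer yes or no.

yes

[bits: w4,w0,clk,w2,w3,w1]
t=0: Δ0=010111 Δ1=011111 Δ2=111111 Δ3=101000 Δ4=111110 Δ5=111000 Δ6=111010 | 6Δ
t=1: Δ0=111010 Δ1=110010 | 1Δ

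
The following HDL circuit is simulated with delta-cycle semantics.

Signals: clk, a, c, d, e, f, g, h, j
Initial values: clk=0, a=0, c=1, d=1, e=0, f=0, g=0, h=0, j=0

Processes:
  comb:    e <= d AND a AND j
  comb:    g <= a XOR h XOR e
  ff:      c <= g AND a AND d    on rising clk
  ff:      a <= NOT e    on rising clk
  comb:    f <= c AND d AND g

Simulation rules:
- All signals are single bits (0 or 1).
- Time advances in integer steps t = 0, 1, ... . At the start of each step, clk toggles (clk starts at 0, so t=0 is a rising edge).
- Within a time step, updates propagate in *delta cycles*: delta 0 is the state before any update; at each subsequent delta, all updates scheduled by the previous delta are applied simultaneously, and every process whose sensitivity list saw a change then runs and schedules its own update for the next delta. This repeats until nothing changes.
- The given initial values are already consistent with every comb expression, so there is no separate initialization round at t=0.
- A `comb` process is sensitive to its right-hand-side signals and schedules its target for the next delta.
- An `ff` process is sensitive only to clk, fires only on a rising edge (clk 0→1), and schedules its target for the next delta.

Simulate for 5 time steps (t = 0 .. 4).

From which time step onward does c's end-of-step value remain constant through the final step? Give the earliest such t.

2

t=0 Δ0: j=0 h=0 clk=0 f=0 c=1 d=1 a=0 g=0 e=0
  Δ1: clk:0→1
  Δ2: c:1→0, a:0→1
  Δ3: g:0→1
  (3Δ to stable)
t=1 Δ0: j=0 h=0 clk=1 f=0 c=0 d=1 a=1 g=1 e=0
  Δ1: clk:1→0
  (1Δ to stable)
t=2 Δ0: j=0 h=0 clk=0 f=0 c=0 d=1 a=1 g=1 e=0
  Δ1: clk:0→1
  Δ2: c:0→1
  Δ3: f:0→1
  (3Δ to stable)
t=3 Δ0: j=0 h=0 clk=1 f=1 c=1 d=1 a=1 g=1 e=0
  Δ1: clk:1→0
  (1Δ to stable)
t=4 Δ0: j=0 h=0 clk=0 f=1 c=1 d=1 a=1 g=1 e=0
  Δ1: clk:0→1
  (1Δ to stable)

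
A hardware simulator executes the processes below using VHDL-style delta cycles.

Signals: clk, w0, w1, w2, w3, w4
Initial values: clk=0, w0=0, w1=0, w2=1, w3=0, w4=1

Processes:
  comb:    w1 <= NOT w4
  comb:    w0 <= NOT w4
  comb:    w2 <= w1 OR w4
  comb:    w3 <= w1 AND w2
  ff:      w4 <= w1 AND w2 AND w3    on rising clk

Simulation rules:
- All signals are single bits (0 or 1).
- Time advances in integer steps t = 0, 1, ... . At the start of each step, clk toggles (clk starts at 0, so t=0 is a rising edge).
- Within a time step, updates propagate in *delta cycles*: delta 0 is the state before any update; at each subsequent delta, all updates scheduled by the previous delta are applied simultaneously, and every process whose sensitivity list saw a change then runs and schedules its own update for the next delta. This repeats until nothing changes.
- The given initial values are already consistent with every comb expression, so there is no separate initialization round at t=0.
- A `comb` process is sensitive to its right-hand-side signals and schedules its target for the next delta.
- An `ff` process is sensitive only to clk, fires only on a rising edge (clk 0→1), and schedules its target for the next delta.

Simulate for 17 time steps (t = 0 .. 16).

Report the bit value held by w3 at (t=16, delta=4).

[bits: clk,w1,w0,w4,w3,w2]
t=0: Δ0=000101 Δ1=100101 Δ2=100001 Δ3=111000 Δ4=111001 Δ5=111011 | 5Δ
t=1: Δ0=111011 Δ1=011011 | 1Δ
t=2: Δ0=011011 Δ1=111011 Δ2=111111 Δ3=100111 Δ4=100101 | 4Δ
t=3: Δ0=100101 Δ1=000101 | 1Δ
t=4: Δ0=000101 Δ1=100101 Δ2=100001 Δ3=111000 Δ4=111001 Δ5=111011 | 5Δ
t=5: Δ0=111011 Δ1=011011 | 1Δ
t=6: Δ0=011011 Δ1=111011 Δ2=111111 Δ3=100111 Δ4=100101 | 4Δ
t=7: Δ0=100101 Δ1=000101 | 1Δ
t=8: Δ0=000101 Δ1=100101 Δ2=100001 Δ3=111000 Δ4=111001 Δ5=111011 | 5Δ
t=9: Δ0=111011 Δ1=011011 | 1Δ
t=10: Δ0=011011 Δ1=111011 Δ2=111111 Δ3=100111 Δ4=100101 | 4Δ
t=11: Δ0=100101 Δ1=000101 | 1Δ
t=12: Δ0=000101 Δ1=100101 Δ2=100001 Δ3=111000 Δ4=111001 Δ5=111011 | 5Δ
t=13: Δ0=111011 Δ1=011011 | 1Δ
t=14: Δ0=011011 Δ1=111011 Δ2=111111 Δ3=100111 Δ4=100101 | 4Δ
t=15: Δ0=100101 Δ1=000101 | 1Δ
t=16: Δ0=000101 Δ1=100101 Δ2=100001 Δ3=111000 Δ4=111001 Δ5=111011 | 5Δ

0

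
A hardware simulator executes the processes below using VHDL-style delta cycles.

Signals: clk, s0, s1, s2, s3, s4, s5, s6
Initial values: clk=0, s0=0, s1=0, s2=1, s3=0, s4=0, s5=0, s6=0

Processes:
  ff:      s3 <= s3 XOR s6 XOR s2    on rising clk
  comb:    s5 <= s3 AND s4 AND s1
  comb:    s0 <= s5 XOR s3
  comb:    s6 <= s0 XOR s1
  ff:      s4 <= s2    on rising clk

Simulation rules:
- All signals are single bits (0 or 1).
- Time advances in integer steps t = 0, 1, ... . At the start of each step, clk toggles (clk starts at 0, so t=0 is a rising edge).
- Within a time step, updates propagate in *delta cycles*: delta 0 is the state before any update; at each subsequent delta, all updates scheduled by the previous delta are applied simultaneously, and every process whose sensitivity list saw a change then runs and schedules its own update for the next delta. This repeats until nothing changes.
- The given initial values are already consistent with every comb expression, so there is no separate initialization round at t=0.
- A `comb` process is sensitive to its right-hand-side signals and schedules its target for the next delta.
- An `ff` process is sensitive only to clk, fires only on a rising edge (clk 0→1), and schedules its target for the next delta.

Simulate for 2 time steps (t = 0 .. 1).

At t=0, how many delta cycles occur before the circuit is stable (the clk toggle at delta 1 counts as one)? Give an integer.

4

t=0 Δ0: s0=0 s2=1 s4=0 s3=0 clk=0 s6=0 s1=0 s5=0
  Δ1: clk:0→1
  Δ2: s4:0→1, s3:0→1
  Δ3: s0:0→1
  Δ4: s6:0→1
  (4Δ to stable)
t=1 Δ0: s0=1 s2=1 s4=1 s3=1 clk=1 s6=1 s1=0 s5=0
  Δ1: clk:1→0
  (1Δ to stable)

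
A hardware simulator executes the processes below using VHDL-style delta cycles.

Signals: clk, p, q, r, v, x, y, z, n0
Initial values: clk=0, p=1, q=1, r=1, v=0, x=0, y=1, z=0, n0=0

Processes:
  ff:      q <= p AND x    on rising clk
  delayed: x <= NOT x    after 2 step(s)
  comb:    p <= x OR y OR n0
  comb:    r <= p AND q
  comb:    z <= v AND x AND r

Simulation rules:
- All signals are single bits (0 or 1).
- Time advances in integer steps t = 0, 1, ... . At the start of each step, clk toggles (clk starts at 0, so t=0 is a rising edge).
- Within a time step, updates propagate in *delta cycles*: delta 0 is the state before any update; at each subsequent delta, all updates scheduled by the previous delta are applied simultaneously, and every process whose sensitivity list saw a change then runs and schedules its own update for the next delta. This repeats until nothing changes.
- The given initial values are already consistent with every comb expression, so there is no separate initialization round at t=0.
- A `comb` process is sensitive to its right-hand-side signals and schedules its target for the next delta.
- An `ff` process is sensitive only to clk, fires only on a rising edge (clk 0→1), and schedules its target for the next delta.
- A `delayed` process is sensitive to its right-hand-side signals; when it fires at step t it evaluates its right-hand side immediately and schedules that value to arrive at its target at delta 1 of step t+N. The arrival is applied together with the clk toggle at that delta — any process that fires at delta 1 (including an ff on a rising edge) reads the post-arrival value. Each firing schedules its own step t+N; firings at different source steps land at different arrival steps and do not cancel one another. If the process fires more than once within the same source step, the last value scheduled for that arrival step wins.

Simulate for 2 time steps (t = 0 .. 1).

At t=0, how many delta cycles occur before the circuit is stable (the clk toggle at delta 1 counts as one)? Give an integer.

3

t0.Δ0 r=1 y=1 q=1 clk=0 n0=0 v=0 p=1 x=0 z=0
t0.Δ1 r=1 y=1 q=1 clk=1 n0=0 v=0 p=1 x=0 z=0
t0.Δ2 r=1 y=1 q=0 clk=1 n0=0 v=0 p=1 x=0 z=0
t0.Δ3 r=0 y=1 q=0 clk=1 n0=0 v=0 p=1 x=0 z=0
t1.Δ0 r=0 y=1 q=0 clk=1 n0=0 v=0 p=1 x=0 z=0
t1.Δ1 r=0 y=1 q=0 clk=0 n0=0 v=0 p=1 x=0 z=0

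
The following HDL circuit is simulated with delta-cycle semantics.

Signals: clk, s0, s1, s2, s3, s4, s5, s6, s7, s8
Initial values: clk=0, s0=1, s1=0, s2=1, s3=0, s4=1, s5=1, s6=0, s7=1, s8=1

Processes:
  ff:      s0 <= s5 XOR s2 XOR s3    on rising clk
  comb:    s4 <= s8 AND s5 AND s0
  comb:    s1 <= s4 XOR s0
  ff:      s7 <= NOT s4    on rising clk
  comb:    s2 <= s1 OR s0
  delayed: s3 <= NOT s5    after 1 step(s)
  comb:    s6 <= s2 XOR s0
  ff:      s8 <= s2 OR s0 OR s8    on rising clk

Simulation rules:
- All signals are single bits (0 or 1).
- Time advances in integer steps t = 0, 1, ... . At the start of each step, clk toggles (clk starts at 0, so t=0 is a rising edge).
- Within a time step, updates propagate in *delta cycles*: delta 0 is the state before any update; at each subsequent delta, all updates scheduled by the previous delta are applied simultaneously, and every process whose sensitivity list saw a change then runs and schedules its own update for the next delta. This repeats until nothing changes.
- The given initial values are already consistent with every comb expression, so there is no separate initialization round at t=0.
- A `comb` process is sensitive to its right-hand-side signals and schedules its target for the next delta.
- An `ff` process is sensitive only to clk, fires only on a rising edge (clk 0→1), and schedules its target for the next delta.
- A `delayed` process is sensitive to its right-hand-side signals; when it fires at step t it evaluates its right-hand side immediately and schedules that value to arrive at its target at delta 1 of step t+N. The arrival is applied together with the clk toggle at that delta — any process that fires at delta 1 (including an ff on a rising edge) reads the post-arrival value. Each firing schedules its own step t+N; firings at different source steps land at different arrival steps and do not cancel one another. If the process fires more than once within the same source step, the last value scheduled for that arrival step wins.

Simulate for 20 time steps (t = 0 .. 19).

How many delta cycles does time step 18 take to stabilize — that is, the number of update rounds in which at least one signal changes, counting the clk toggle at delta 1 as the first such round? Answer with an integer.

4

[bits: clk,s8,s3,s7,s1,s4,s0,s6,s2,s5]
t=0: Δ0=0101011011 Δ1=1101011011 Δ2=1100010011 Δ3=1100100101 Δ4=1100000011 Δ5=1100000101 Δ6=1100000001 | 6Δ
t=1: Δ0=1100000001 Δ1=0100000001 | 1Δ
t=2: Δ0=0100000001 Δ1=1100000001 Δ2=1101001001 Δ3=1101111111 Δ4=1101011011 | 4Δ
t=3: Δ0=1101011011 Δ1=0101011011 | 1Δ
t=4: Δ0=0101011011 Δ1=1101011011 Δ2=1100010011 Δ3=1100100101 Δ4=1100000011 Δ5=1100000101 Δ6=1100000001 | 6Δ
t=5: Δ0=1100000001 Δ1=0100000001 | 1Δ
t=6: Δ0=0100000001 Δ1=1100000001 Δ2=1101001001 Δ3=1101111111 Δ4=1101011011 | 4Δ
t=7: Δ0=1101011011 Δ1=0101011011 | 1Δ
t=8: Δ0=0101011011 Δ1=1101011011 Δ2=1100010011 Δ3=1100100101 Δ4=1100000011 Δ5=1100000101 Δ6=1100000001 | 6Δ
t=9: Δ0=1100000001 Δ1=0100000001 | 1Δ
t=10: Δ0=0100000001 Δ1=1100000001 Δ2=1101001001 Δ3=1101111111 Δ4=1101011011 | 4Δ
t=11: Δ0=1101011011 Δ1=0101011011 | 1Δ
t=12: Δ0=0101011011 Δ1=1101011011 Δ2=1100010011 Δ3=1100100101 Δ4=1100000011 Δ5=1100000101 Δ6=1100000001 | 6Δ
t=13: Δ0=1100000001 Δ1=0100000001 | 1Δ
t=14: Δ0=0100000001 Δ1=1100000001 Δ2=1101001001 Δ3=1101111111 Δ4=1101011011 | 4Δ
t=15: Δ0=1101011011 Δ1=0101011011 | 1Δ
t=16: Δ0=0101011011 Δ1=1101011011 Δ2=1100010011 Δ3=1100100101 Δ4=1100000011 Δ5=1100000101 Δ6=1100000001 | 6Δ
t=17: Δ0=1100000001 Δ1=0100000001 | 1Δ
t=18: Δ0=0100000001 Δ1=1100000001 Δ2=1101001001 Δ3=1101111111 Δ4=1101011011 | 4Δ
t=19: Δ0=1101011011 Δ1=0101011011 | 1Δ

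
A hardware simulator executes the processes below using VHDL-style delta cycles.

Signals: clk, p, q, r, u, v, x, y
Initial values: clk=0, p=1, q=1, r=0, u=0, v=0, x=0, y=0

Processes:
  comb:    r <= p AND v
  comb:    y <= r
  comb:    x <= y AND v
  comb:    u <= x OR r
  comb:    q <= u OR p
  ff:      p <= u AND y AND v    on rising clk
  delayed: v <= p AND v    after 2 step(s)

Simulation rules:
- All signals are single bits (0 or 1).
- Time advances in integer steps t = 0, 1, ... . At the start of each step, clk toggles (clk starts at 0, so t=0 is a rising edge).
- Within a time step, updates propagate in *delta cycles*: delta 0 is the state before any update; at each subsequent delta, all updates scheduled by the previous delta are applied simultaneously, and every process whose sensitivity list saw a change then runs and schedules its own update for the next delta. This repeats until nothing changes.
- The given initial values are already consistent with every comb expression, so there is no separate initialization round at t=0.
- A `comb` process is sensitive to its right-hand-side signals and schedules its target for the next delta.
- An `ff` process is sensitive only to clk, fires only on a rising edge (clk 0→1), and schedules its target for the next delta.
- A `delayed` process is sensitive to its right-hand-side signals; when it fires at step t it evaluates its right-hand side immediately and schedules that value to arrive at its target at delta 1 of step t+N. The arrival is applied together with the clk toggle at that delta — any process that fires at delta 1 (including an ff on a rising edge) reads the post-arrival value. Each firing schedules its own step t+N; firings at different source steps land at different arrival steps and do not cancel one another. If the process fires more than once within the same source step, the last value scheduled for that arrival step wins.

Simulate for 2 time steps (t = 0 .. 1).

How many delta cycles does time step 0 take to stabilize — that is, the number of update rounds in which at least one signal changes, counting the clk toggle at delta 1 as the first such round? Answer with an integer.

3

t=0 Δ0: p=1 r=0 q=1 v=0 x=0 u=0 clk=0 y=0
  Δ1: clk:0→1
  Δ2: p:1→0
  Δ3: q:1→0
  (3Δ to stable)
t=1 Δ0: p=0 r=0 q=0 v=0 x=0 u=0 clk=1 y=0
  Δ1: clk:1→0
  (1Δ to stable)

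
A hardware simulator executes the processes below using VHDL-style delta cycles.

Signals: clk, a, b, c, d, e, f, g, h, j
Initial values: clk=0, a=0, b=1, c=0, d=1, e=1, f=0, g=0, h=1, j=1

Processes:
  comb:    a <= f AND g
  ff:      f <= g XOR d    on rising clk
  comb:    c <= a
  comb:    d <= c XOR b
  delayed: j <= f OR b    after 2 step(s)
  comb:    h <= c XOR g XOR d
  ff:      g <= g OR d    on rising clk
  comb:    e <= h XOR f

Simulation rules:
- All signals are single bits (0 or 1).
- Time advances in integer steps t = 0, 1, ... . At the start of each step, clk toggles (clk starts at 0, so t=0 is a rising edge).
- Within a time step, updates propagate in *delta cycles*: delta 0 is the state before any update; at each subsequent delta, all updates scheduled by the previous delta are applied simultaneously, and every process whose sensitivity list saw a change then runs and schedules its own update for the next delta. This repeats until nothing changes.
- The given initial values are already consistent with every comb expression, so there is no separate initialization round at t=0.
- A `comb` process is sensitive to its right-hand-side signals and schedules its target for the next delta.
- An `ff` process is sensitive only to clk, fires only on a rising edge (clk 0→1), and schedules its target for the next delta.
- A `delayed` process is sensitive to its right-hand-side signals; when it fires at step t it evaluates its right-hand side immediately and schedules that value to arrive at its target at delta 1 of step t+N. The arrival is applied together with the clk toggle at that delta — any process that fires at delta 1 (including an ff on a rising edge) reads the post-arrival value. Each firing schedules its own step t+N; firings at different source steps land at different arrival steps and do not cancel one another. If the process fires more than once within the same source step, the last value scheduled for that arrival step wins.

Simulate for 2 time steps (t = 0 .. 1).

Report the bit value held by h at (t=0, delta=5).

[bits: e,h,b,a,j,f,d,g,c,clk]
t=0: Δ0=1110101000 Δ1=1110101001 Δ2=1110111101 Δ3=0011111101 Δ4=1011111111 Δ5=1111110111 Δ6=0011110111 Δ7=1011110111 | 7Δ
t=1: Δ0=1011110111 Δ1=1011110110 | 1Δ

1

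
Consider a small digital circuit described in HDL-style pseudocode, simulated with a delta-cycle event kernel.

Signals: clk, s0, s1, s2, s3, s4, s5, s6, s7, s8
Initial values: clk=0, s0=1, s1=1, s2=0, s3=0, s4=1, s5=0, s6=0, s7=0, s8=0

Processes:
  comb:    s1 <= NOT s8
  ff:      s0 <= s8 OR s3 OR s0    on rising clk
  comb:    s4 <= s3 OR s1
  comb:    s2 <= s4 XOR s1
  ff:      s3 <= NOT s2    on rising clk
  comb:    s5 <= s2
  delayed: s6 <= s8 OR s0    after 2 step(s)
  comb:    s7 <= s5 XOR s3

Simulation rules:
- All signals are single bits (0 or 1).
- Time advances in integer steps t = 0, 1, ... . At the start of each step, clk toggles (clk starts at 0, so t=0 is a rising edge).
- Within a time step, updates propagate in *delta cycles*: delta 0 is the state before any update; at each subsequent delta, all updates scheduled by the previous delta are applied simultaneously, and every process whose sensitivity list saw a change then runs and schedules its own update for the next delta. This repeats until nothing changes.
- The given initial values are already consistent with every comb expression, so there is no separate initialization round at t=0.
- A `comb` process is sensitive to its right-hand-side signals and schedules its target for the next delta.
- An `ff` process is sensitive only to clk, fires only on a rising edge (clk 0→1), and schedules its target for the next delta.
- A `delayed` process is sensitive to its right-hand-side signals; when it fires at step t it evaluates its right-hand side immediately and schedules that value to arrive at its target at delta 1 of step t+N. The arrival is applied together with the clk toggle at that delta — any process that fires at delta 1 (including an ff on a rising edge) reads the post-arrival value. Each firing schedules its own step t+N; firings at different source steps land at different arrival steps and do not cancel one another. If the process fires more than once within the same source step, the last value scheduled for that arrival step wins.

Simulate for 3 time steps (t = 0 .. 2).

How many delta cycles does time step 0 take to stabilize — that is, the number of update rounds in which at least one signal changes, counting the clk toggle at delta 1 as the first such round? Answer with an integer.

3

t0.Δ0 s0=1 s7=0 s6=0 clk=0 s3=0 s5=0 s8=0 s1=1 s2=0 s4=1
t0.Δ1 s0=1 s7=0 s6=0 clk=1 s3=0 s5=0 s8=0 s1=1 s2=0 s4=1
t0.Δ2 s0=1 s7=0 s6=0 clk=1 s3=1 s5=0 s8=0 s1=1 s2=0 s4=1
t0.Δ3 s0=1 s7=1 s6=0 clk=1 s3=1 s5=0 s8=0 s1=1 s2=0 s4=1
t1.Δ0 s0=1 s7=1 s6=0 clk=1 s3=1 s5=0 s8=0 s1=1 s2=0 s4=1
t1.Δ1 s0=1 s7=1 s6=0 clk=0 s3=1 s5=0 s8=0 s1=1 s2=0 s4=1
t2.Δ0 s0=1 s7=1 s6=0 clk=0 s3=1 s5=0 s8=0 s1=1 s2=0 s4=1
t2.Δ1 s0=1 s7=1 s6=0 clk=1 s3=1 s5=0 s8=0 s1=1 s2=0 s4=1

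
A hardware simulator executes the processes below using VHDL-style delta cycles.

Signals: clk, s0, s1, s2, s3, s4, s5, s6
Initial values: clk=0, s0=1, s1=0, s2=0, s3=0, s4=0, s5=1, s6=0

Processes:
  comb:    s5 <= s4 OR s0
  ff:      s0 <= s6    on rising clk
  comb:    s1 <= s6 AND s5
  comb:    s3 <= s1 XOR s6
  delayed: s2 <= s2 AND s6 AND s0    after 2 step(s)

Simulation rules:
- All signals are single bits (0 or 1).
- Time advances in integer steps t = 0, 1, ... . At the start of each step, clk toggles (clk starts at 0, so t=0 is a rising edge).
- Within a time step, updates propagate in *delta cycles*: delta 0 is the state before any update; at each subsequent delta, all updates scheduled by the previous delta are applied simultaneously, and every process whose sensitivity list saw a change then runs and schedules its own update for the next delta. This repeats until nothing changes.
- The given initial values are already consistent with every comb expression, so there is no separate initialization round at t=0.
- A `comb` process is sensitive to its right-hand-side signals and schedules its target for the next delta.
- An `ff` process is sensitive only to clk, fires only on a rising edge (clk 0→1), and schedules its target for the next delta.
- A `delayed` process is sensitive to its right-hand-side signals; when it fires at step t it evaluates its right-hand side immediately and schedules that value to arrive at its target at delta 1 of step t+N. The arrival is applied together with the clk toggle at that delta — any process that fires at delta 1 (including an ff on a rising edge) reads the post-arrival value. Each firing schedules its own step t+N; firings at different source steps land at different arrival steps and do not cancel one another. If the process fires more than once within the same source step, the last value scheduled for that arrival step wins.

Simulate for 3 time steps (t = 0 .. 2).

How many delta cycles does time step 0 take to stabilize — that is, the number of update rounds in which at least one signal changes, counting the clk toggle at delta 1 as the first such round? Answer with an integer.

t0.Δ0 clk=0 s1=0 s2=0 s6=0 s4=0 s5=1 s0=1 s3=0
t0.Δ1 clk=1 s1=0 s2=0 s6=0 s4=0 s5=1 s0=1 s3=0
t0.Δ2 clk=1 s1=0 s2=0 s6=0 s4=0 s5=1 s0=0 s3=0
t0.Δ3 clk=1 s1=0 s2=0 s6=0 s4=0 s5=0 s0=0 s3=0
t1.Δ0 clk=1 s1=0 s2=0 s6=0 s4=0 s5=0 s0=0 s3=0
t1.Δ1 clk=0 s1=0 s2=0 s6=0 s4=0 s5=0 s0=0 s3=0
t2.Δ0 clk=0 s1=0 s2=0 s6=0 s4=0 s5=0 s0=0 s3=0
t2.Δ1 clk=1 s1=0 s2=0 s6=0 s4=0 s5=0 s0=0 s3=0

3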